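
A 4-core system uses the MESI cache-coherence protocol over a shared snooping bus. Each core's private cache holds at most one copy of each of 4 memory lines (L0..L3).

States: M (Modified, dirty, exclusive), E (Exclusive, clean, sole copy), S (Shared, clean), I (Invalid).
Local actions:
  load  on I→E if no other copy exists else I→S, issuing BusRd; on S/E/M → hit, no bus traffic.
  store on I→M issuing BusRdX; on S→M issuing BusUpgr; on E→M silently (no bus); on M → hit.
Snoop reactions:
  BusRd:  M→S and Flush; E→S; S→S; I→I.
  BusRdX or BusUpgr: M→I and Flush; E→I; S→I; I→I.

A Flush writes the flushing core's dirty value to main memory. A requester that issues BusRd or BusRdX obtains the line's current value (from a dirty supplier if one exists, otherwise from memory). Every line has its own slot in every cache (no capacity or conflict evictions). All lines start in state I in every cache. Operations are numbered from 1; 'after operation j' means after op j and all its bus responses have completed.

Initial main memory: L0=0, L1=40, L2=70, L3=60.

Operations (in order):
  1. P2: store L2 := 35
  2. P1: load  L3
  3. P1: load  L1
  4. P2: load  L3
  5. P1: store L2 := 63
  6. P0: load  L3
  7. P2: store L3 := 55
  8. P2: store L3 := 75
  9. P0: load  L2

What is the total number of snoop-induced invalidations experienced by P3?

invalidations = 0

  op1 P2: store L2 := 35 → I/I/M/I on L2; bus BusRdX; mem=70
  op2 P1: load  L3 → I/E/I/I on L3; bus BusRd; mem=60
  op3 P1: load  L1 → I/E/I/I on L1; bus BusRd; mem=40
  op4 P2: load  L3 → I/S/S/I on L3; bus BusRd; mem=60
  op5 P1: store L2 := 63 → I/M/I/I on L2; bus BusRdX Flush; mem=35
  op6 P0: load  L3 → S/S/S/I on L3; bus BusRd; mem=60
  op7 P2: store L3 := 55 → I/I/M/I on L3; bus BusUpgr; mem=60
  op8 P2: store L3 := 75 → I/I/M/I on L3; bus (none); mem=60
  op9 P0: load  L2 → S/S/I/I on L2; bus BusRd Flush; mem=63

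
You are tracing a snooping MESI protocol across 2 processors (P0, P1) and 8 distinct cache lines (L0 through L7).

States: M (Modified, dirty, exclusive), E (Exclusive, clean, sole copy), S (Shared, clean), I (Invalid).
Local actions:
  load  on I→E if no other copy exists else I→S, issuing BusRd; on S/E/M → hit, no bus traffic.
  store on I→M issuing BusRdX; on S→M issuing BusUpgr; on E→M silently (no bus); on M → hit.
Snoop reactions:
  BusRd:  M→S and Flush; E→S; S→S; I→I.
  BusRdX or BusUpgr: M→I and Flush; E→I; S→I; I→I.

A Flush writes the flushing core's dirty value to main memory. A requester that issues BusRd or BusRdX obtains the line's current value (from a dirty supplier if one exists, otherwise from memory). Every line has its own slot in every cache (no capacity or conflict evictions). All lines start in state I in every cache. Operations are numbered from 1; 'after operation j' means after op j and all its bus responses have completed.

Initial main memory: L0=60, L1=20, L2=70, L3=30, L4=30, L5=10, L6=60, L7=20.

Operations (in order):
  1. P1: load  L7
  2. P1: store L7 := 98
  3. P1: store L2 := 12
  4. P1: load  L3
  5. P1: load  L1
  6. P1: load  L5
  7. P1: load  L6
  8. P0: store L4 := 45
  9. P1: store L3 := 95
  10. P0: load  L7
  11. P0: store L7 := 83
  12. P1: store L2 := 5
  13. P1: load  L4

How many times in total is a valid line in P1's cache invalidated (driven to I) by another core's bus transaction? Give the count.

invalidations = 1

[1] P1: load  L7 | P0:I, P1:E(20) | bus: BusRd
[2] P1: store L7 := 98 | P0:I, P1:M(98) | bus: none
[3] P1: store L2 := 12 | P0:I, P1:M(12) | bus: BusRdX
[4] P1: load  L3 | P0:I, P1:E(30) | bus: BusRd
[5] P1: load  L1 | P0:I, P1:E(20) | bus: BusRd
[6] P1: load  L5 | P0:I, P1:E(10) | bus: BusRd
[7] P1: load  L6 | P0:I, P1:E(60) | bus: BusRd
[8] P0: store L4 := 45 | P0:M(45), P1:I | bus: BusRdX
[9] P1: store L3 := 95 | P0:I, P1:M(95) | bus: none
[10] P0: load  L7 | P0:S(98), P1:S(98) | bus: BusRd,Flush
[11] P0: store L7 := 83 | P0:M(83), P1:I | bus: BusUpgr
[12] P1: store L2 := 5 | P0:I, P1:M(5) | bus: none
[13] P1: load  L4 | P0:S(45), P1:S(45) | bus: BusRd,Flush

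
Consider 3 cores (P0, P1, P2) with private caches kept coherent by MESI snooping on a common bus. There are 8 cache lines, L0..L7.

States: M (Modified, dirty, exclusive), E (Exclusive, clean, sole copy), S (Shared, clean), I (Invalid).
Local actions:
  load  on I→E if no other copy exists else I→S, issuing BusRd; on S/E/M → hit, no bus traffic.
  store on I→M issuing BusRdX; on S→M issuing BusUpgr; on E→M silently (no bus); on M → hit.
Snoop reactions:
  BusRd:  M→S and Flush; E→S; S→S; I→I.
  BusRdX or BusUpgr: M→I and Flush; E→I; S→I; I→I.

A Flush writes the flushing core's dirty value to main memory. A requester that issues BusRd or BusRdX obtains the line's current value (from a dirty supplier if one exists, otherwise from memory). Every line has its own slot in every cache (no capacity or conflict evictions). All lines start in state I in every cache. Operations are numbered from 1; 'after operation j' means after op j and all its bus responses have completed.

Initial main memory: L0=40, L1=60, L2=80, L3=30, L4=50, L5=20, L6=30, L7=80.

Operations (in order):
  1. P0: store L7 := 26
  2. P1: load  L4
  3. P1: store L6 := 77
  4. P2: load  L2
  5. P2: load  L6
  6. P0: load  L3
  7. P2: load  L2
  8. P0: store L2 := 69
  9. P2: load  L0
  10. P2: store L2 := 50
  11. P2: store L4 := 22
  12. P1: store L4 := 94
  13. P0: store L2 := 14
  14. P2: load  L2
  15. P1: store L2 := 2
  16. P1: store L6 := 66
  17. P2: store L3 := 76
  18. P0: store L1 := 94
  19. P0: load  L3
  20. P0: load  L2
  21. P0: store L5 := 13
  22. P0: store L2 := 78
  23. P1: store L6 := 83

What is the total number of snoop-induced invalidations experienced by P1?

1. P0: store L7 := 26  bus=[BusRdX]  L7: P0=M P1=I P2=I  mem[L7]=80
2. P1: load  L4  bus=[BusRd]  L4: P0=I P1=E P2=I  mem[L4]=50
3. P1: store L6 := 77  bus=[BusRdX]  L6: P0=I P1=M P2=I  mem[L6]=30
4. P2: load  L2  bus=[BusRd]  L2: P0=I P1=I P2=E  mem[L2]=80
5. P2: load  L6  bus=[BusRd,Flush]  L6: P0=I P1=S P2=S  mem[L6]=77
6. P0: load  L3  bus=[BusRd]  L3: P0=E P1=I P2=I  mem[L3]=30
7. P2: load  L2  bus=[-]  L2: P0=I P1=I P2=E  mem[L2]=80
8. P0: store L2 := 69  bus=[BusRdX]  L2: P0=M P1=I P2=I  mem[L2]=80
9. P2: load  L0  bus=[BusRd]  L0: P0=I P1=I P2=E  mem[L0]=40
10. P2: store L2 := 50  bus=[BusRdX,Flush]  L2: P0=I P1=I P2=M  mem[L2]=69
11. P2: store L4 := 22  bus=[BusRdX]  L4: P0=I P1=I P2=M  mem[L4]=50
12. P1: store L4 := 94  bus=[BusRdX,Flush]  L4: P0=I P1=M P2=I  mem[L4]=22
13. P0: store L2 := 14  bus=[BusRdX,Flush]  L2: P0=M P1=I P2=I  mem[L2]=50
14. P2: load  L2  bus=[BusRd,Flush]  L2: P0=S P1=I P2=S  mem[L2]=14
15. P1: store L2 := 2  bus=[BusRdX]  L2: P0=I P1=M P2=I  mem[L2]=14
16. P1: store L6 := 66  bus=[BusUpgr]  L6: P0=I P1=M P2=I  mem[L6]=77
17. P2: store L3 := 76  bus=[BusRdX]  L3: P0=I P1=I P2=M  mem[L3]=30
18. P0: store L1 := 94  bus=[BusRdX]  L1: P0=M P1=I P2=I  mem[L1]=60
19. P0: load  L3  bus=[BusRd,Flush]  L3: P0=S P1=I P2=S  mem[L3]=76
20. P0: load  L2  bus=[BusRd,Flush]  L2: P0=S P1=S P2=I  mem[L2]=2
21. P0: store L5 := 13  bus=[BusRdX]  L5: P0=M P1=I P2=I  mem[L5]=20
22. P0: store L2 := 78  bus=[BusUpgr]  L2: P0=M P1=I P2=I  mem[L2]=2
23. P1: store L6 := 83  bus=[-]  L6: P0=I P1=M P2=I  mem[L6]=77

invalidations = 2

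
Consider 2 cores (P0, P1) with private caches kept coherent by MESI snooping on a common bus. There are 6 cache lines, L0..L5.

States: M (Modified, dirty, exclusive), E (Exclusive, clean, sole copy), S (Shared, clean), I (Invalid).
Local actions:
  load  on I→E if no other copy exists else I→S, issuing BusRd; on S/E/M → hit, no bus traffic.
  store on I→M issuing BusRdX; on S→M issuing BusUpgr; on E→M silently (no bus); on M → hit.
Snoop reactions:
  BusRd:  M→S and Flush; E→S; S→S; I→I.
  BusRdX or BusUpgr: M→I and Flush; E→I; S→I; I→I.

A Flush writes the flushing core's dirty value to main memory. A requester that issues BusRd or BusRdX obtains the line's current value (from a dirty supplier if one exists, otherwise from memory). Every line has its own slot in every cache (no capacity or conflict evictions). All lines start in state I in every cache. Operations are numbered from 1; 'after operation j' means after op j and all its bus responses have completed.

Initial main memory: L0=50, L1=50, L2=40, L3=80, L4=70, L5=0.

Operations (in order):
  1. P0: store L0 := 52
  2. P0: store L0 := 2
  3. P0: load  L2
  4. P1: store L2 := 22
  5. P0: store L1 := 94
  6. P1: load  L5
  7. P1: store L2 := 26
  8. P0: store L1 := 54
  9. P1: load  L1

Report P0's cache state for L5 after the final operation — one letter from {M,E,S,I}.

state = I

step 1: P0: store L0 := 52  ⟶  MI  (L0)  txn=BusRdX  M[L0]=50
step 2: P0: store L0 := 2  ⟶  MI  (L0)  txn=∅  M[L0]=50
step 3: P0: load  L2  ⟶  EI  (L2)  txn=BusRd  M[L2]=40
step 4: P1: store L2 := 22  ⟶  IM  (L2)  txn=BusRdX  M[L2]=40
step 5: P0: store L1 := 94  ⟶  MI  (L1)  txn=BusRdX  M[L1]=50
step 6: P1: load  L5  ⟶  IE  (L5)  txn=BusRd  M[L5]=0
step 7: P1: store L2 := 26  ⟶  IM  (L2)  txn=∅  M[L2]=40
step 8: P0: store L1 := 54  ⟶  MI  (L1)  txn=∅  M[L1]=50
step 9: P1: load  L1  ⟶  SS  (L1)  txn=BusRd+Flush  M[L1]=54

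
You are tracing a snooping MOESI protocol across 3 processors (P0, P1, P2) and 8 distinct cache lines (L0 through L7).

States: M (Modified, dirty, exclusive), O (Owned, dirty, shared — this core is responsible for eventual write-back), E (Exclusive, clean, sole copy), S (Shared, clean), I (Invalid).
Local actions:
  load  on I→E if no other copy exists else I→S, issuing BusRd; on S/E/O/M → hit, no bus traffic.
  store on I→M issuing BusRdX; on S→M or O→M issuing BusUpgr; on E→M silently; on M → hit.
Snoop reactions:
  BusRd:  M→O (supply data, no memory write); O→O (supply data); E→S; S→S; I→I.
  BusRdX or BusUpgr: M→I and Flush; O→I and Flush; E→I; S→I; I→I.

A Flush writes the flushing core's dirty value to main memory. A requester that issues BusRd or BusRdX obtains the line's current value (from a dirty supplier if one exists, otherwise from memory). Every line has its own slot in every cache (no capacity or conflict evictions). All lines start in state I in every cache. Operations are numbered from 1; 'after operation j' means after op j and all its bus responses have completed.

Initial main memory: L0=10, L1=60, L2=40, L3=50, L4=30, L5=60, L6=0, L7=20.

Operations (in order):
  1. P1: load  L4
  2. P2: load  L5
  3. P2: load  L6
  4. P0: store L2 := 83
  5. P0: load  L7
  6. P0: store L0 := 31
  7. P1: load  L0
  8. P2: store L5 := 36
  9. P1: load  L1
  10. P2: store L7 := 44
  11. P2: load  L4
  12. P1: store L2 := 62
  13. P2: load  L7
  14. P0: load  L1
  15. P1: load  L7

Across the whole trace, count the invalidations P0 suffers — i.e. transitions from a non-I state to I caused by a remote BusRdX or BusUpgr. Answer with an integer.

invalidations = 2

step 1: P1: load  L4  ⟶  IEI  (L4)  txn=BusRd  M[L4]=30
step 2: P2: load  L5  ⟶  IIE  (L5)  txn=BusRd  M[L5]=60
step 3: P2: load  L6  ⟶  IIE  (L6)  txn=BusRd  M[L6]=0
step 4: P0: store L2 := 83  ⟶  MII  (L2)  txn=BusRdX  M[L2]=40
step 5: P0: load  L7  ⟶  EII  (L7)  txn=BusRd  M[L7]=20
step 6: P0: store L0 := 31  ⟶  MII  (L0)  txn=BusRdX  M[L0]=10
step 7: P1: load  L0  ⟶  OSI  (L0)  txn=BusRd  M[L0]=10
step 8: P2: store L5 := 36  ⟶  IIM  (L5)  txn=∅  M[L5]=60
step 9: P1: load  L1  ⟶  IEI  (L1)  txn=BusRd  M[L1]=60
step 10: P2: store L7 := 44  ⟶  IIM  (L7)  txn=BusRdX  M[L7]=20
step 11: P2: load  L4  ⟶  ISS  (L4)  txn=BusRd  M[L4]=30
step 12: P1: store L2 := 62  ⟶  IMI  (L2)  txn=BusRdX+Flush  M[L2]=83
step 13: P2: load  L7  ⟶  IIM  (L7)  txn=∅  M[L7]=20
step 14: P0: load  L1  ⟶  SSI  (L1)  txn=BusRd  M[L1]=60
step 15: P1: load  L7  ⟶  ISO  (L7)  txn=BusRd  M[L7]=20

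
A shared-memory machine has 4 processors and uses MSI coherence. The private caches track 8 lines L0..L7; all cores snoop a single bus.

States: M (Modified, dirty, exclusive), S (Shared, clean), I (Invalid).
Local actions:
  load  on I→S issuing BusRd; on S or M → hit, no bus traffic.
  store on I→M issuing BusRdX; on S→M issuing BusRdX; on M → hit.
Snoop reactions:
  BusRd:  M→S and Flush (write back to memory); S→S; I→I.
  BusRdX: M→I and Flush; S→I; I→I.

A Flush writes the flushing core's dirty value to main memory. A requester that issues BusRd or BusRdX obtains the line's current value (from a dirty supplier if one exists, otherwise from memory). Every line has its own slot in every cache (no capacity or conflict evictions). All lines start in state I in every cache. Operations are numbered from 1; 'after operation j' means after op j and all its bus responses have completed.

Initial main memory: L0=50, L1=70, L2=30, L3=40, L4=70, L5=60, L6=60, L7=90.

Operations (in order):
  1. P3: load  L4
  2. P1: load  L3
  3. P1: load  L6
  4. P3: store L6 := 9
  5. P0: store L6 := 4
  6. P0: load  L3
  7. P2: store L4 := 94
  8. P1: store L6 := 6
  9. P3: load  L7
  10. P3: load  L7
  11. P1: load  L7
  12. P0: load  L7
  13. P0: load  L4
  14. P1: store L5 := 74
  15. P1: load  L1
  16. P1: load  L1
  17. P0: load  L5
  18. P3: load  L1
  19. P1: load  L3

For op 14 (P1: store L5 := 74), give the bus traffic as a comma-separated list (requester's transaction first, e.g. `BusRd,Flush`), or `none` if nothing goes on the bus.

[1] P3: load  L4 | P0:I, P1:I, P2:I, P3:S(70) | bus: BusRd
[2] P1: load  L3 | P0:I, P1:S(40), P2:I, P3:I | bus: BusRd
[3] P1: load  L6 | P0:I, P1:S(60), P2:I, P3:I | bus: BusRd
[4] P3: store L6 := 9 | P0:I, P1:I, P2:I, P3:M(9) | bus: BusRdX
[5] P0: store L6 := 4 | P0:M(4), P1:I, P2:I, P3:I | bus: BusRdX,Flush
[6] P0: load  L3 | P0:S(40), P1:S(40), P2:I, P3:I | bus: BusRd
[7] P2: store L4 := 94 | P0:I, P1:I, P2:M(94), P3:I | bus: BusRdX
[8] P1: store L6 := 6 | P0:I, P1:M(6), P2:I, P3:I | bus: BusRdX,Flush
[9] P3: load  L7 | P0:I, P1:I, P2:I, P3:S(90) | bus: BusRd
[10] P3: load  L7 | P0:I, P1:I, P2:I, P3:S(90) | bus: none
[11] P1: load  L7 | P0:I, P1:S(90), P2:I, P3:S(90) | bus: BusRd
[12] P0: load  L7 | P0:S(90), P1:S(90), P2:I, P3:S(90) | bus: BusRd
[13] P0: load  L4 | P0:S(94), P1:I, P2:S(94), P3:I | bus: BusRd,Flush
[14] P1: store L5 := 74 | P0:I, P1:M(74), P2:I, P3:I | bus: BusRdX
[15] P1: load  L1 | P0:I, P1:S(70), P2:I, P3:I | bus: BusRd
[16] P1: load  L1 | P0:I, P1:S(70), P2:I, P3:I | bus: none
[17] P0: load  L5 | P0:S(74), P1:S(74), P2:I, P3:I | bus: BusRd,Flush
[18] P3: load  L1 | P0:I, P1:S(70), P2:I, P3:S(70) | bus: BusRd
[19] P1: load  L3 | P0:S(40), P1:S(40), P2:I, P3:I | bus: none

bus = BusRdX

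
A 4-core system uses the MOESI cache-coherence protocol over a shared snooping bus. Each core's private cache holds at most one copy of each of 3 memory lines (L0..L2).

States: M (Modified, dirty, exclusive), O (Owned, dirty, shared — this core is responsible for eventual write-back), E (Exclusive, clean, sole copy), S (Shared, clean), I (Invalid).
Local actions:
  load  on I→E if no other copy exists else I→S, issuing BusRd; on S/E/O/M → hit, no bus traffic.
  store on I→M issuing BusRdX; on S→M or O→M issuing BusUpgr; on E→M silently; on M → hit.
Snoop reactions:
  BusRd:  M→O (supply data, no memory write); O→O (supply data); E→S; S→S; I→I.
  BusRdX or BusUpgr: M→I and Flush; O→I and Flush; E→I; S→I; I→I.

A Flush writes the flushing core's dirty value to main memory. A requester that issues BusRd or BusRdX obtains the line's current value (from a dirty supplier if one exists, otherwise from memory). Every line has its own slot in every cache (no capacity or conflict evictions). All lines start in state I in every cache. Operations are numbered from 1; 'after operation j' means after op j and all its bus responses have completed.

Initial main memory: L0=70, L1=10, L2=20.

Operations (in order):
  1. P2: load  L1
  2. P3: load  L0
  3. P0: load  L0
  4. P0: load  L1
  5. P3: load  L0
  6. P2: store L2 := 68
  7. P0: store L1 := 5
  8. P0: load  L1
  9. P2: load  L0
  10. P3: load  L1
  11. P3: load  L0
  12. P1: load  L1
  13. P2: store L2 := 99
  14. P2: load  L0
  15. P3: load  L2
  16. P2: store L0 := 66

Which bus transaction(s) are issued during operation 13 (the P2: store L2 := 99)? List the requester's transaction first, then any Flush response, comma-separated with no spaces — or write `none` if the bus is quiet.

bus = none

[1] P2: load  L1 | P0:I, P1:I, P2:E(10), P3:I | bus: BusRd
[2] P3: load  L0 | P0:I, P1:I, P2:I, P3:E(70) | bus: BusRd
[3] P0: load  L0 | P0:S(70), P1:I, P2:I, P3:S(70) | bus: BusRd
[4] P0: load  L1 | P0:S(10), P1:I, P2:S(10), P3:I | bus: BusRd
[5] P3: load  L0 | P0:S(70), P1:I, P2:I, P3:S(70) | bus: none
[6] P2: store L2 := 68 | P0:I, P1:I, P2:M(68), P3:I | bus: BusRdX
[7] P0: store L1 := 5 | P0:M(5), P1:I, P2:I, P3:I | bus: BusUpgr
[8] P0: load  L1 | P0:M(5), P1:I, P2:I, P3:I | bus: none
[9] P2: load  L0 | P0:S(70), P1:I, P2:S(70), P3:S(70) | bus: BusRd
[10] P3: load  L1 | P0:O(5), P1:I, P2:I, P3:S(5) | bus: BusRd
[11] P3: load  L0 | P0:S(70), P1:I, P2:S(70), P3:S(70) | bus: none
[12] P1: load  L1 | P0:O(5), P1:S(5), P2:I, P3:S(5) | bus: BusRd
[13] P2: store L2 := 99 | P0:I, P1:I, P2:M(99), P3:I | bus: none
[14] P2: load  L0 | P0:S(70), P1:I, P2:S(70), P3:S(70) | bus: none
[15] P3: load  L2 | P0:I, P1:I, P2:O(99), P3:S(99) | bus: BusRd
[16] P2: store L0 := 66 | P0:I, P1:I, P2:M(66), P3:I | bus: BusUpgr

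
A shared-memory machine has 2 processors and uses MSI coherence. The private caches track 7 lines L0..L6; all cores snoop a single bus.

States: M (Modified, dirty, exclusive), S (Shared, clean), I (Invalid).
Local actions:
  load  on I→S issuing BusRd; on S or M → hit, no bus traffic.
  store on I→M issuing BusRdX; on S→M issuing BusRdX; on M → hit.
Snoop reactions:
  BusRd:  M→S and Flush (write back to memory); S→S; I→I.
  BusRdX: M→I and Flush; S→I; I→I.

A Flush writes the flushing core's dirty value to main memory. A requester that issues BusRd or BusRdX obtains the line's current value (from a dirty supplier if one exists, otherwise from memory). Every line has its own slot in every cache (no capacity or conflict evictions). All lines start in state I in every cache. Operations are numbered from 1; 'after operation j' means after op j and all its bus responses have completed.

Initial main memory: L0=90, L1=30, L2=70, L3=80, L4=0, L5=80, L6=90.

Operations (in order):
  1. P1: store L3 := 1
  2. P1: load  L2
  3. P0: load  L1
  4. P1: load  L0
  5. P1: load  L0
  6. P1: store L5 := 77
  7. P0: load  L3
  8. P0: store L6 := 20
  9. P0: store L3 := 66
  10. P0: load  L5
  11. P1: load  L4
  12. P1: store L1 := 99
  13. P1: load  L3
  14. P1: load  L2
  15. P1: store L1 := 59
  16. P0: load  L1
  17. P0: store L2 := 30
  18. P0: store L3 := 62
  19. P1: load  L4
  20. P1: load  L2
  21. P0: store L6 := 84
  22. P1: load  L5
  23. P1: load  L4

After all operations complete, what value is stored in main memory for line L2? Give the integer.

  op1 P1: store L3 := 1 → I/M on L3; bus BusRdX; mem=80
  op2 P1: load  L2 → I/S on L2; bus BusRd; mem=70
  op3 P0: load  L1 → S/I on L1; bus BusRd; mem=30
  op4 P1: load  L0 → I/S on L0; bus BusRd; mem=90
  op5 P1: load  L0 → I/S on L0; bus (none); mem=90
  op6 P1: store L5 := 77 → I/M on L5; bus BusRdX; mem=80
  op7 P0: load  L3 → S/S on L3; bus BusRd Flush; mem=1
  op8 P0: store L6 := 20 → M/I on L6; bus BusRdX; mem=90
  op9 P0: store L3 := 66 → M/I on L3; bus BusRdX; mem=1
  op10 P0: load  L5 → S/S on L5; bus BusRd Flush; mem=77
  op11 P1: load  L4 → I/S on L4; bus BusRd; mem=0
  op12 P1: store L1 := 99 → I/M on L1; bus BusRdX; mem=30
  op13 P1: load  L3 → S/S on L3; bus BusRd Flush; mem=66
  op14 P1: load  L2 → I/S on L2; bus (none); mem=70
  op15 P1: store L1 := 59 → I/M on L1; bus (none); mem=30
  op16 P0: load  L1 → S/S on L1; bus BusRd Flush; mem=59
  op17 P0: store L2 := 30 → M/I on L2; bus BusRdX; mem=70
  op18 P0: store L3 := 62 → M/I on L3; bus BusRdX; mem=66
  op19 P1: load  L4 → I/S on L4; bus (none); mem=0
  op20 P1: load  L2 → S/S on L2; bus BusRd Flush; mem=30
  op21 P0: store L6 := 84 → M/I on L6; bus (none); mem=90
  op22 P1: load  L5 → S/S on L5; bus (none); mem=77
  op23 P1: load  L4 → I/S on L4; bus (none); mem=0

memory[L2] = 30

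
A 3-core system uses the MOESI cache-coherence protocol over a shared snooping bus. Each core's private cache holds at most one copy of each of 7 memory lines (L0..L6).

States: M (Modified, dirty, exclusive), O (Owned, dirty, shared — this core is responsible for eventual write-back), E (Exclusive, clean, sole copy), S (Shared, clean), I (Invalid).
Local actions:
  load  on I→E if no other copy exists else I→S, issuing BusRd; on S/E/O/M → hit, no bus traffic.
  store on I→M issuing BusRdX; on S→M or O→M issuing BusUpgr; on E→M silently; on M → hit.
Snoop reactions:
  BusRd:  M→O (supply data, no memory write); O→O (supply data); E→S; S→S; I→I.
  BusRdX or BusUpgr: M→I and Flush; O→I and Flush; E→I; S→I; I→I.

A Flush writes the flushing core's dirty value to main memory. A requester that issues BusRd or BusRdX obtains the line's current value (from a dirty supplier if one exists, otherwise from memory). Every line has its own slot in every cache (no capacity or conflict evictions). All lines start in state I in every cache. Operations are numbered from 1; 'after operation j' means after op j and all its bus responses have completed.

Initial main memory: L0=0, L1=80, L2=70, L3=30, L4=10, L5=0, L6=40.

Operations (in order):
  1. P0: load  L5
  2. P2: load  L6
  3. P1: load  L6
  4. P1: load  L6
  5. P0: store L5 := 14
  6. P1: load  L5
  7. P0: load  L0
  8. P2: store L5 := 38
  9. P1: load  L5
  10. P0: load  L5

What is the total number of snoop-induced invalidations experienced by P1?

  op1 P0: load  L5 → E/I/I on L5; bus BusRd; mem=0
  op2 P2: load  L6 → I/I/E on L6; bus BusRd; mem=40
  op3 P1: load  L6 → I/S/S on L6; bus BusRd; mem=40
  op4 P1: load  L6 → I/S/S on L6; bus (none); mem=40
  op5 P0: store L5 := 14 → M/I/I on L5; bus (none); mem=0
  op6 P1: load  L5 → O/S/I on L5; bus BusRd; mem=0
  op7 P0: load  L0 → E/I/I on L0; bus BusRd; mem=0
  op8 P2: store L5 := 38 → I/I/M on L5; bus BusRdX Flush; mem=14
  op9 P1: load  L5 → I/S/O on L5; bus BusRd; mem=14
  op10 P0: load  L5 → S/S/O on L5; bus BusRd; mem=14

invalidations = 1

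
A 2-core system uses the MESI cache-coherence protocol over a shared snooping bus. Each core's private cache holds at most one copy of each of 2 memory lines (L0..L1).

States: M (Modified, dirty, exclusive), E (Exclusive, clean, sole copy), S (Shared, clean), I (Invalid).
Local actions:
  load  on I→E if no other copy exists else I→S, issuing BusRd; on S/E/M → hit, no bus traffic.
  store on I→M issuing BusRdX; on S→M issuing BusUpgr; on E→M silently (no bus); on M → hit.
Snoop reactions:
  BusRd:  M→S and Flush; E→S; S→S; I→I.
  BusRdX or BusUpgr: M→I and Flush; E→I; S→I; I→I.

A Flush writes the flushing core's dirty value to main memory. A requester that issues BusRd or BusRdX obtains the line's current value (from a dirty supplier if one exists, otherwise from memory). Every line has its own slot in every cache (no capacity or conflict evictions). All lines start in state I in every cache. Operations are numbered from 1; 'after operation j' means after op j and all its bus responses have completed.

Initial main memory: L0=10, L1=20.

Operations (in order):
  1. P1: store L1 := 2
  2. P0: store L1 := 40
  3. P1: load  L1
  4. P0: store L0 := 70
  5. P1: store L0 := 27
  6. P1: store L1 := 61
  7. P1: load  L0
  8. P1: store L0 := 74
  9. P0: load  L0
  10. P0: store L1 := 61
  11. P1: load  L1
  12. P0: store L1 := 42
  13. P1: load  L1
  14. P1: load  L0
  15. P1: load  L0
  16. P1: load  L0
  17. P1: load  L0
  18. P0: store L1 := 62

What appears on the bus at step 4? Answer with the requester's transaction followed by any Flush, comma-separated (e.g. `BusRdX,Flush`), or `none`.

bus = BusRdX

1. P1: store L1 := 2  bus=[BusRdX]  L1: P0=I P1=M  mem[L1]=20
2. P0: store L1 := 40  bus=[BusRdX,Flush]  L1: P0=M P1=I  mem[L1]=2
3. P1: load  L1  bus=[BusRd,Flush]  L1: P0=S P1=S  mem[L1]=40
4. P0: store L0 := 70  bus=[BusRdX]  L0: P0=M P1=I  mem[L0]=10
5. P1: store L0 := 27  bus=[BusRdX,Flush]  L0: P0=I P1=M  mem[L0]=70
6. P1: store L1 := 61  bus=[BusUpgr]  L1: P0=I P1=M  mem[L1]=40
7. P1: load  L0  bus=[-]  L0: P0=I P1=M  mem[L0]=70
8. P1: store L0 := 74  bus=[-]  L0: P0=I P1=M  mem[L0]=70
9. P0: load  L0  bus=[BusRd,Flush]  L0: P0=S P1=S  mem[L0]=74
10. P0: store L1 := 61  bus=[BusRdX,Flush]  L1: P0=M P1=I  mem[L1]=61
11. P1: load  L1  bus=[BusRd,Flush]  L1: P0=S P1=S  mem[L1]=61
12. P0: store L1 := 42  bus=[BusUpgr]  L1: P0=M P1=I  mem[L1]=61
13. P1: load  L1  bus=[BusRd,Flush]  L1: P0=S P1=S  mem[L1]=42
14. P1: load  L0  bus=[-]  L0: P0=S P1=S  mem[L0]=74
15. P1: load  L0  bus=[-]  L0: P0=S P1=S  mem[L0]=74
16. P1: load  L0  bus=[-]  L0: P0=S P1=S  mem[L0]=74
17. P1: load  L0  bus=[-]  L0: P0=S P1=S  mem[L0]=74
18. P0: store L1 := 62  bus=[BusUpgr]  L1: P0=M P1=I  mem[L1]=42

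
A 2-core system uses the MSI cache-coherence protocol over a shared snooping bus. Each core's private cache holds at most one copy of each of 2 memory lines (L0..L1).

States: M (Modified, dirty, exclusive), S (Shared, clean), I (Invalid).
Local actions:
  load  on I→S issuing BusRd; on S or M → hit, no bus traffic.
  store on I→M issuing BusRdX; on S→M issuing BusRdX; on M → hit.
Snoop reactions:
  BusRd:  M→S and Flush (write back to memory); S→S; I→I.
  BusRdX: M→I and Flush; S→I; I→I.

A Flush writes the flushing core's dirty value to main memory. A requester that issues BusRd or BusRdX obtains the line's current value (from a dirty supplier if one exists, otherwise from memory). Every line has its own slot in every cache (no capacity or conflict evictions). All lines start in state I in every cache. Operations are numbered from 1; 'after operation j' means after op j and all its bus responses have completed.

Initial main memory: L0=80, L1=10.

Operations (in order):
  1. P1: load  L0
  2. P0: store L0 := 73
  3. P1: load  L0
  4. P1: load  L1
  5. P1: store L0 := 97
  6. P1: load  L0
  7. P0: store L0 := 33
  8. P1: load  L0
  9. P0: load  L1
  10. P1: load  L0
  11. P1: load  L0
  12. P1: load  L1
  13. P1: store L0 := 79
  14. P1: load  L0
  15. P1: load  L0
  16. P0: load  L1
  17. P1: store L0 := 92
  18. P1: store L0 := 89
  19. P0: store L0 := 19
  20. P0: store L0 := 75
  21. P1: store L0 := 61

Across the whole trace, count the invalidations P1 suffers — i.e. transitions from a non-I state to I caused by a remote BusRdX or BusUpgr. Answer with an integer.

  op1 P1: load  L0 → I/S on L0; bus BusRd; mem=80
  op2 P0: store L0 := 73 → M/I on L0; bus BusRdX; mem=80
  op3 P1: load  L0 → S/S on L0; bus BusRd Flush; mem=73
  op4 P1: load  L1 → I/S on L1; bus BusRd; mem=10
  op5 P1: store L0 := 97 → I/M on L0; bus BusRdX; mem=73
  op6 P1: load  L0 → I/M on L0; bus (none); mem=73
  op7 P0: store L0 := 33 → M/I on L0; bus BusRdX Flush; mem=97
  op8 P1: load  L0 → S/S on L0; bus BusRd Flush; mem=33
  op9 P0: load  L1 → S/S on L1; bus BusRd; mem=10
  op10 P1: load  L0 → S/S on L0; bus (none); mem=33
  op11 P1: load  L0 → S/S on L0; bus (none); mem=33
  op12 P1: load  L1 → S/S on L1; bus (none); mem=10
  op13 P1: store L0 := 79 → I/M on L0; bus BusRdX; mem=33
  op14 P1: load  L0 → I/M on L0; bus (none); mem=33
  op15 P1: load  L0 → I/M on L0; bus (none); mem=33
  op16 P0: load  L1 → S/S on L1; bus (none); mem=10
  op17 P1: store L0 := 92 → I/M on L0; bus (none); mem=33
  op18 P1: store L0 := 89 → I/M on L0; bus (none); mem=33
  op19 P0: store L0 := 19 → M/I on L0; bus BusRdX Flush; mem=89
  op20 P0: store L0 := 75 → M/I on L0; bus (none); mem=89
  op21 P1: store L0 := 61 → I/M on L0; bus BusRdX Flush; mem=75

invalidations = 3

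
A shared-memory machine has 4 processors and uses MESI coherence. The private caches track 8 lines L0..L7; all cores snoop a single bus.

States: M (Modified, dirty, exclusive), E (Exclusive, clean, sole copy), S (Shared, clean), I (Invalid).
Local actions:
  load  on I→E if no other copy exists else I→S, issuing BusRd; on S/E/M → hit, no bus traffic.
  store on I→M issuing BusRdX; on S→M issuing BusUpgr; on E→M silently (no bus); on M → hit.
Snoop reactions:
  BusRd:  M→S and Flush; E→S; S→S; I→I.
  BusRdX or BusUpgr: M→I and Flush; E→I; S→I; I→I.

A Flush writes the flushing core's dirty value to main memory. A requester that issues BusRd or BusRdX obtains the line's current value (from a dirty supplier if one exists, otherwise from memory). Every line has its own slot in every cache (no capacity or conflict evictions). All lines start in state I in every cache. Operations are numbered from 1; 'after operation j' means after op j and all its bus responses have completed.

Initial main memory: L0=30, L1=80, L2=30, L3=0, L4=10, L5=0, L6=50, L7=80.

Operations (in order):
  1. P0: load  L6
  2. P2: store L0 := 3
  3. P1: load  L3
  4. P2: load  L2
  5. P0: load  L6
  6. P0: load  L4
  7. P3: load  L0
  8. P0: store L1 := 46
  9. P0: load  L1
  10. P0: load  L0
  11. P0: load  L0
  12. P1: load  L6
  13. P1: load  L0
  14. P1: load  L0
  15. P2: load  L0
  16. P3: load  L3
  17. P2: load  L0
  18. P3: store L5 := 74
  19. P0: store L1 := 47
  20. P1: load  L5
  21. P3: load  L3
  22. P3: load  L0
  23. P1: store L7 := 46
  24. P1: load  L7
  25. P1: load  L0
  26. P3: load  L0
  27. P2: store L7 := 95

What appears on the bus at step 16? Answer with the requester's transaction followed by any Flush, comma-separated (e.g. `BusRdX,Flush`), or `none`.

  op1 P0: load  L6 → E/I/I/I on L6; bus BusRd; mem=50
  op2 P2: store L0 := 3 → I/I/M/I on L0; bus BusRdX; mem=30
  op3 P1: load  L3 → I/E/I/I on L3; bus BusRd; mem=0
  op4 P2: load  L2 → I/I/E/I on L2; bus BusRd; mem=30
  op5 P0: load  L6 → E/I/I/I on L6; bus (none); mem=50
  op6 P0: load  L4 → E/I/I/I on L4; bus BusRd; mem=10
  op7 P3: load  L0 → I/I/S/S on L0; bus BusRd Flush; mem=3
  op8 P0: store L1 := 46 → M/I/I/I on L1; bus BusRdX; mem=80
  op9 P0: load  L1 → M/I/I/I on L1; bus (none); mem=80
  op10 P0: load  L0 → S/I/S/S on L0; bus BusRd; mem=3
  op11 P0: load  L0 → S/I/S/S on L0; bus (none); mem=3
  op12 P1: load  L6 → S/S/I/I on L6; bus BusRd; mem=50
  op13 P1: load  L0 → S/S/S/S on L0; bus BusRd; mem=3
  op14 P1: load  L0 → S/S/S/S on L0; bus (none); mem=3
  op15 P2: load  L0 → S/S/S/S on L0; bus (none); mem=3
  op16 P3: load  L3 → I/S/I/S on L3; bus BusRd; mem=0
  op17 P2: load  L0 → S/S/S/S on L0; bus (none); mem=3
  op18 P3: store L5 := 74 → I/I/I/M on L5; bus BusRdX; mem=0
  op19 P0: store L1 := 47 → M/I/I/I on L1; bus (none); mem=80
  op20 P1: load  L5 → I/S/I/S on L5; bus BusRd Flush; mem=74
  op21 P3: load  L3 → I/S/I/S on L3; bus (none); mem=0
  op22 P3: load  L0 → S/S/S/S on L0; bus (none); mem=3
  op23 P1: store L7 := 46 → I/M/I/I on L7; bus BusRdX; mem=80
  op24 P1: load  L7 → I/M/I/I on L7; bus (none); mem=80
  op25 P1: load  L0 → S/S/S/S on L0; bus (none); mem=3
  op26 P3: load  L0 → S/S/S/S on L0; bus (none); mem=3
  op27 P2: store L7 := 95 → I/I/M/I on L7; bus BusRdX Flush; mem=46

bus = BusRd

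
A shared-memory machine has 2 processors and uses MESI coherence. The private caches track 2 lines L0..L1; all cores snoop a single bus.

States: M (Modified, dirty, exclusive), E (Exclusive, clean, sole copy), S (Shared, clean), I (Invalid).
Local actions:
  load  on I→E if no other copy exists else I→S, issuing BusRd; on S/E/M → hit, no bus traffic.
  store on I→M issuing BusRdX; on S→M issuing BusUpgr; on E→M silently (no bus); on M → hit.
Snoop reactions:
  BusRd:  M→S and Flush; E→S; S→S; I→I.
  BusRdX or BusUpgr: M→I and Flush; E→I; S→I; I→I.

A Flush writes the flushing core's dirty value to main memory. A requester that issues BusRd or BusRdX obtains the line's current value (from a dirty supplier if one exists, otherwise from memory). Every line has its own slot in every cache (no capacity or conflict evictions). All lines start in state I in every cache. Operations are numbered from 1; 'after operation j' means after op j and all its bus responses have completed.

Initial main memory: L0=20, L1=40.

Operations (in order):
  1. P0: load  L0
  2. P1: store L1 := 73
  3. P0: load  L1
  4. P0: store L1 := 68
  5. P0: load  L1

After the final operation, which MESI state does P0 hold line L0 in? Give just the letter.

state = E

  op1 P0: load  L0 → E/I on L0; bus BusRd; mem=20
  op2 P1: store L1 := 73 → I/M on L1; bus BusRdX; mem=40
  op3 P0: load  L1 → S/S on L1; bus BusRd Flush; mem=73
  op4 P0: store L1 := 68 → M/I on L1; bus BusUpgr; mem=73
  op5 P0: load  L1 → M/I on L1; bus (none); mem=73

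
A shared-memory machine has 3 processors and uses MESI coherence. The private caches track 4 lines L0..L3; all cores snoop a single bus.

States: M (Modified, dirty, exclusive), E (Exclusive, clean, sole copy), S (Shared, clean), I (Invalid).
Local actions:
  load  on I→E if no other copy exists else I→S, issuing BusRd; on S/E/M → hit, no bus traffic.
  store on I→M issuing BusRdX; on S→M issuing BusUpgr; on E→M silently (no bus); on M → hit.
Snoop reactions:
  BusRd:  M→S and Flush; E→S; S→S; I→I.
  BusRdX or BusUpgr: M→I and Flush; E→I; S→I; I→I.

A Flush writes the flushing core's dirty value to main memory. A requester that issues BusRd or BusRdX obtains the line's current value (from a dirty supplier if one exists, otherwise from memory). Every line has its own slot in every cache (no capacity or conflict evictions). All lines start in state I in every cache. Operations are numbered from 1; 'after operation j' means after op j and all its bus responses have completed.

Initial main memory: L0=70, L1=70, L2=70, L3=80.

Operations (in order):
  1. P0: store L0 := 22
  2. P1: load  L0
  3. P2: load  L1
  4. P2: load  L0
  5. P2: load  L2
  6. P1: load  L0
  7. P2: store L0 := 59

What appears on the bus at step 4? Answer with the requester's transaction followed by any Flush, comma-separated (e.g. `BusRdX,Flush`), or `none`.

[1] P0: store L0 := 22 | P0:M(22), P1:I, P2:I | bus: BusRdX
[2] P1: load  L0 | P0:S(22), P1:S(22), P2:I | bus: BusRd,Flush
[3] P2: load  L1 | P0:I, P1:I, P2:E(70) | bus: BusRd
[4] P2: load  L0 | P0:S(22), P1:S(22), P2:S(22) | bus: BusRd
[5] P2: load  L2 | P0:I, P1:I, P2:E(70) | bus: BusRd
[6] P1: load  L0 | P0:S(22), P1:S(22), P2:S(22) | bus: none
[7] P2: store L0 := 59 | P0:I, P1:I, P2:M(59) | bus: BusUpgr

bus = BusRd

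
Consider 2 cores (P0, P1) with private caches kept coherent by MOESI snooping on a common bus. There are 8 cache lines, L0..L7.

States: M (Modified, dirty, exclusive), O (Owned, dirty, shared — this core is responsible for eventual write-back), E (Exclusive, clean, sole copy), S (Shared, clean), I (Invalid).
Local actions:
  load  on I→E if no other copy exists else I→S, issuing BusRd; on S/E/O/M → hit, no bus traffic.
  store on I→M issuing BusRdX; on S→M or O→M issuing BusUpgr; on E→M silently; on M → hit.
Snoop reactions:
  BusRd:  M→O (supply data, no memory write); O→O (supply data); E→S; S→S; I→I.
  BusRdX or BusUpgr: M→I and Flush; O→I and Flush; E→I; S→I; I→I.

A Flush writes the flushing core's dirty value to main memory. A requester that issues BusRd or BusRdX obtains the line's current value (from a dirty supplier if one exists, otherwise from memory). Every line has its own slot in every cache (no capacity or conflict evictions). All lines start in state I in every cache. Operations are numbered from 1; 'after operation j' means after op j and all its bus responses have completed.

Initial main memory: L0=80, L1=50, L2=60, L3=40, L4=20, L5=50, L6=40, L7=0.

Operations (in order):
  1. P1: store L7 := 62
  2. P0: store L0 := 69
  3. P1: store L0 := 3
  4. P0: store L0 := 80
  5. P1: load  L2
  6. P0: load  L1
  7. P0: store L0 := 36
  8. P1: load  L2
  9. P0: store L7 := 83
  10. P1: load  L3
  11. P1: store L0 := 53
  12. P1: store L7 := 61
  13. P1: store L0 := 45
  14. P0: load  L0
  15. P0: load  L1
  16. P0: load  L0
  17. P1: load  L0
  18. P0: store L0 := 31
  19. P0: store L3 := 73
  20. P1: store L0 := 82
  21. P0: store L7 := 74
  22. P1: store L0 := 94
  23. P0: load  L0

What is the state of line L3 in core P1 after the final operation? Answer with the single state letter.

[1] P1: store L7 := 62 | P0:I, P1:M(62) | bus: BusRdX
[2] P0: store L0 := 69 | P0:M(69), P1:I | bus: BusRdX
[3] P1: store L0 := 3 | P0:I, P1:M(3) | bus: BusRdX,Flush
[4] P0: store L0 := 80 | P0:M(80), P1:I | bus: BusRdX,Flush
[5] P1: load  L2 | P0:I, P1:E(60) | bus: BusRd
[6] P0: load  L1 | P0:E(50), P1:I | bus: BusRd
[7] P0: store L0 := 36 | P0:M(36), P1:I | bus: none
[8] P1: load  L2 | P0:I, P1:E(60) | bus: none
[9] P0: store L7 := 83 | P0:M(83), P1:I | bus: BusRdX,Flush
[10] P1: load  L3 | P0:I, P1:E(40) | bus: BusRd
[11] P1: store L0 := 53 | P0:I, P1:M(53) | bus: BusRdX,Flush
[12] P1: store L7 := 61 | P0:I, P1:M(61) | bus: BusRdX,Flush
[13] P1: store L0 := 45 | P0:I, P1:M(45) | bus: none
[14] P0: load  L0 | P0:S(45), P1:O(45) | bus: BusRd
[15] P0: load  L1 | P0:E(50), P1:I | bus: none
[16] P0: load  L0 | P0:S(45), P1:O(45) | bus: none
[17] P1: load  L0 | P0:S(45), P1:O(45) | bus: none
[18] P0: store L0 := 31 | P0:M(31), P1:I | bus: BusUpgr,Flush
[19] P0: store L3 := 73 | P0:M(73), P1:I | bus: BusRdX
[20] P1: store L0 := 82 | P0:I, P1:M(82) | bus: BusRdX,Flush
[21] P0: store L7 := 74 | P0:M(74), P1:I | bus: BusRdX,Flush
[22] P1: store L0 := 94 | P0:I, P1:M(94) | bus: none
[23] P0: load  L0 | P0:S(94), P1:O(94) | bus: BusRd

state = I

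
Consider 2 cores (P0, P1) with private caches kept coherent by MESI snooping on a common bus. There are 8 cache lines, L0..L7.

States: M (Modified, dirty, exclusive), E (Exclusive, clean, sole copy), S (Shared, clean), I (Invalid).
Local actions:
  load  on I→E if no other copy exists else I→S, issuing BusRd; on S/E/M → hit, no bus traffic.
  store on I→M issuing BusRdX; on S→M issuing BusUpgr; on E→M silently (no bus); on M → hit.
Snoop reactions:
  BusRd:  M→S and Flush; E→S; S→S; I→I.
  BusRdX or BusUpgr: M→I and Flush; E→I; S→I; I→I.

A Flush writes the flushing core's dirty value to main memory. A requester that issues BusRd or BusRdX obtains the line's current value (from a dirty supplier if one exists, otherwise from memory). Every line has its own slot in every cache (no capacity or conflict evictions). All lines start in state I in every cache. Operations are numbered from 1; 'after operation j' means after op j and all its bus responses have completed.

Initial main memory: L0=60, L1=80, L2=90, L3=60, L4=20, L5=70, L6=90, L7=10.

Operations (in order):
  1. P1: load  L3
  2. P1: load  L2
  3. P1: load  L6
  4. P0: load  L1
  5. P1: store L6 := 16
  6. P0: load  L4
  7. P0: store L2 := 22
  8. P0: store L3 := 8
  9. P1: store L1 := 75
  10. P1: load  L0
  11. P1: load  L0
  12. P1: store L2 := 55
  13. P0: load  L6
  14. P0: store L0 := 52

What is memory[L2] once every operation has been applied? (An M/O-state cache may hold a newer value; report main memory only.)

memory[L2] = 22

[1] P1: load  L3 | P0:I, P1:E(60) | bus: BusRd
[2] P1: load  L2 | P0:I, P1:E(90) | bus: BusRd
[3] P1: load  L6 | P0:I, P1:E(90) | bus: BusRd
[4] P0: load  L1 | P0:E(80), P1:I | bus: BusRd
[5] P1: store L6 := 16 | P0:I, P1:M(16) | bus: none
[6] P0: load  L4 | P0:E(20), P1:I | bus: BusRd
[7] P0: store L2 := 22 | P0:M(22), P1:I | bus: BusRdX
[8] P0: store L3 := 8 | P0:M(8), P1:I | bus: BusRdX
[9] P1: store L1 := 75 | P0:I, P1:M(75) | bus: BusRdX
[10] P1: load  L0 | P0:I, P1:E(60) | bus: BusRd
[11] P1: load  L0 | P0:I, P1:E(60) | bus: none
[12] P1: store L2 := 55 | P0:I, P1:M(55) | bus: BusRdX,Flush
[13] P0: load  L6 | P0:S(16), P1:S(16) | bus: BusRd,Flush
[14] P0: store L0 := 52 | P0:M(52), P1:I | bus: BusRdX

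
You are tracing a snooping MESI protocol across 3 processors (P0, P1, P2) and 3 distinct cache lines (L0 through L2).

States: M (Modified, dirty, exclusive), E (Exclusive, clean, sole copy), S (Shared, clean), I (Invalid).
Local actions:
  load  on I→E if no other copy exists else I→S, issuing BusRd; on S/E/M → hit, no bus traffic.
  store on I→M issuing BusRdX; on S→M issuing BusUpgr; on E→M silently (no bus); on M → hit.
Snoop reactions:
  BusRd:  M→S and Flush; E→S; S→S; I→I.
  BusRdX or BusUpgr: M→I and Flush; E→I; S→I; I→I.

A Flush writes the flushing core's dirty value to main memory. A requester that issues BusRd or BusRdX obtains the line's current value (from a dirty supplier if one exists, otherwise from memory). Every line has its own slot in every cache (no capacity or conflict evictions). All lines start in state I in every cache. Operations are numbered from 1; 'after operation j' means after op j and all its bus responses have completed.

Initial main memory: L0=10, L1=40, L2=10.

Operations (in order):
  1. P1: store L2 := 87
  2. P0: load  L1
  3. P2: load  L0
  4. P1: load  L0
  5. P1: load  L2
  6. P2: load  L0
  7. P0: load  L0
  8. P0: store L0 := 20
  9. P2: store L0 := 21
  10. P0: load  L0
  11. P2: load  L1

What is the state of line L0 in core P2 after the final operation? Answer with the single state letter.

state = S

step 1: P1: store L2 := 87  ⟶  IMI  (L2)  txn=BusRdX  M[L2]=10
step 2: P0: load  L1  ⟶  EII  (L1)  txn=BusRd  M[L1]=40
step 3: P2: load  L0  ⟶  IIE  (L0)  txn=BusRd  M[L0]=10
step 4: P1: load  L0  ⟶  ISS  (L0)  txn=BusRd  M[L0]=10
step 5: P1: load  L2  ⟶  IMI  (L2)  txn=∅  M[L2]=10
step 6: P2: load  L0  ⟶  ISS  (L0)  txn=∅  M[L0]=10
step 7: P0: load  L0  ⟶  SSS  (L0)  txn=BusRd  M[L0]=10
step 8: P0: store L0 := 20  ⟶  MII  (L0)  txn=BusUpgr  M[L0]=10
step 9: P2: store L0 := 21  ⟶  IIM  (L0)  txn=BusRdX+Flush  M[L0]=20
step 10: P0: load  L0  ⟶  SIS  (L0)  txn=BusRd+Flush  M[L0]=21
step 11: P2: load  L1  ⟶  SIS  (L1)  txn=BusRd  M[L1]=40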